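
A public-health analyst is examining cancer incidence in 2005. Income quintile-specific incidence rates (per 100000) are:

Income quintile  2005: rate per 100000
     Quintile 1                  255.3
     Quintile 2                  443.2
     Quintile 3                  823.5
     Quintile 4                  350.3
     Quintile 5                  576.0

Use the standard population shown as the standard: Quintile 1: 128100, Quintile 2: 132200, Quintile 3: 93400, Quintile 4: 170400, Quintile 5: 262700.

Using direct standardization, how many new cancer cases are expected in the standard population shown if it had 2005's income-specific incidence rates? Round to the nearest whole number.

Expected new cancer cases = Σ (standard pop × income-specific rate ÷ 100000)
= 128100×255.3/100000 + 132200×443.2/100000 + 93400×823.5/100000 + 170400×350.3/100000 + 262700×576.0/100000
= 327.04 + 585.91 + 769.15 + 596.91 + 1513.15 = 3792.16.

3792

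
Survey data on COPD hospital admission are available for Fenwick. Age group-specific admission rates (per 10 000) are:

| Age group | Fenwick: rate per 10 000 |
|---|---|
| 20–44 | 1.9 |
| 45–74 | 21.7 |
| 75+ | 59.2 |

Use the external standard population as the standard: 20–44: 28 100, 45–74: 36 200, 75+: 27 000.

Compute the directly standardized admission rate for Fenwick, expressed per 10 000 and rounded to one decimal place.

26.7

Standard total = 91 300; weights = 0.3078, 0.3965, 0.2957.
Standardized rate: 0.3078×1.9 + 0.3965×21.7 + 0.2957×59.2 = 26.6958 per 10 000.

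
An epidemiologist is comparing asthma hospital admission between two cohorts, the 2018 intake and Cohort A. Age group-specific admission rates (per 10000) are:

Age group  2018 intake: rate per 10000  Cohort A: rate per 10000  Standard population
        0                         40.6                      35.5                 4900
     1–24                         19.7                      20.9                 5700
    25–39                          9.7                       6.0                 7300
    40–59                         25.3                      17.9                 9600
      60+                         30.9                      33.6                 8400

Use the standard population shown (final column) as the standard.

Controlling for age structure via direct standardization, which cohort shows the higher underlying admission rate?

2018 intake

Standard total = 35900; weights = 0.1365, 0.1588, 0.2033, 0.2674, 0.2340.
The 2018 intake: 0.1365×40.6 + 0.1588×19.7 + 0.2033×9.7 + 0.2674×25.3 + 0.2340×30.9 = 24.6373 per 10000.
Cohort A: 0.1365×35.5 + 0.1588×20.9 + 0.2033×6.0 + 0.2674×17.9 + 0.2340×33.6 = 22.0323 per 10000.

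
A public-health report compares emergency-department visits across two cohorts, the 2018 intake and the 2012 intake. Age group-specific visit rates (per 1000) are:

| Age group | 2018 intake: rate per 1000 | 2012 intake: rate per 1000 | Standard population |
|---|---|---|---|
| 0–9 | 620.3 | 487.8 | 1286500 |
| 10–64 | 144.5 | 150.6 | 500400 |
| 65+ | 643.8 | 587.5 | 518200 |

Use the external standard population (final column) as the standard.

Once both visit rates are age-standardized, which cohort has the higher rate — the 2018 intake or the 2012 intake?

2018 intake

Standard total = 2305100; weights = 0.5581, 0.2171, 0.2248.
The 2018 intake: 0.5581×620.3 + 0.2171×144.5 + 0.2248×643.8 = 522.2944 per 1000.
The 2012 intake: 0.5581×487.8 + 0.2171×150.6 + 0.2248×587.5 = 437.0125 per 1000.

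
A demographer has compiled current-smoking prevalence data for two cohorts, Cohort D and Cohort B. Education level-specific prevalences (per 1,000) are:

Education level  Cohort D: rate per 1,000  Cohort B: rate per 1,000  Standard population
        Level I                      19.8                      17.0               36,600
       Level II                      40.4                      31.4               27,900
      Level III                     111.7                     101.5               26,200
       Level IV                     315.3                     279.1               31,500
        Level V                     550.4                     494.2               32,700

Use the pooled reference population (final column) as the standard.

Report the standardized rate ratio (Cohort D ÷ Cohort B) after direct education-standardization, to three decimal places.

Standard total = 154,900; weights = 0.2363, 0.1801, 0.1691, 0.2034, 0.2111.
Cohort D: 0.2363×19.8 + 0.1801×40.4 + 0.1691×111.7 + 0.2034×315.3 + 0.2111×550.4 = 211.1582 per 1,000.
Cohort B: 0.2363×17.0 + 0.1801×31.4 + 0.1691×101.5 + 0.2034×279.1 + 0.2111×494.2 = 187.9248 per 1,000.
Ratio = 211.1582 ÷ 187.9248 = 1.12363.

1.124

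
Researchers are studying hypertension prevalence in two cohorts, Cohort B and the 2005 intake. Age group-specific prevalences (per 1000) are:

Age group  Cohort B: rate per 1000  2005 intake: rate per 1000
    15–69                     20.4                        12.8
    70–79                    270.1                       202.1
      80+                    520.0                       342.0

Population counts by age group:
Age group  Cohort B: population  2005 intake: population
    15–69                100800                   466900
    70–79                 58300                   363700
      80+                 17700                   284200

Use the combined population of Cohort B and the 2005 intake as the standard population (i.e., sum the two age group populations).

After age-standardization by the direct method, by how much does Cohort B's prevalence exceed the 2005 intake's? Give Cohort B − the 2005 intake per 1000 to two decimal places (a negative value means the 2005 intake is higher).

Combined standard total = 1291600; weights = 0.4395, 0.3267, 0.2337.
Cohort B: 0.4395×20.4 + 0.3267×270.1 + 0.2337×520.0 = 218.7607 per 1000.
The 2005 intake: 0.4395×12.8 + 0.3267×202.1 + 0.2337×342.0 = 151.5969 per 1000.
Difference = 218.7607 − 151.5969 = 67.1638.

67.16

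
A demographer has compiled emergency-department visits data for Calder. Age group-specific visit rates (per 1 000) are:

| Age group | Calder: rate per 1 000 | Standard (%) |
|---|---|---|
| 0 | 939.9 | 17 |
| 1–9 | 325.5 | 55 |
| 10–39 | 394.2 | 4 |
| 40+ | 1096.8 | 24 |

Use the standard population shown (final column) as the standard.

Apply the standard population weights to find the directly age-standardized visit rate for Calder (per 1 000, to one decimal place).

617.8

Standard weights: 0.17, 0.55, 0.04, 0.24.
Standardized rate: 0.1700×939.9 + 0.5500×325.5 + 0.0400×394.2 + 0.2400×1096.8 = 617.8080 per 1 000.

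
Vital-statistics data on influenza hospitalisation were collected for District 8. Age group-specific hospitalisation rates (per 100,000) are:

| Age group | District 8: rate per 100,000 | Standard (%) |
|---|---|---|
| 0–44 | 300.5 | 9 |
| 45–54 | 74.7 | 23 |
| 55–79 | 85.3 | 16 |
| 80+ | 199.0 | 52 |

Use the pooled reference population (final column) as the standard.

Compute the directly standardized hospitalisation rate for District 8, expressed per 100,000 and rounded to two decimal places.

Standard weights: 0.09, 0.23, 0.16, 0.52.
Standardized rate: 0.0900×300.5 + 0.2300×74.7 + 0.1600×85.3 + 0.5200×199.0 = 161.3540 per 100,000.

161.35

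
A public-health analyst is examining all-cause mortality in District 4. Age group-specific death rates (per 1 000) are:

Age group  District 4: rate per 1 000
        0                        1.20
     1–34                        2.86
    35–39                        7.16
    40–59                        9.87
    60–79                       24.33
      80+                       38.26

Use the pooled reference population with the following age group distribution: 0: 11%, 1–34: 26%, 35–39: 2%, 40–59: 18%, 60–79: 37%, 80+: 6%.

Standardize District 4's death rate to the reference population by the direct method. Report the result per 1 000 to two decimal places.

Standard weights: 0.11, 0.26, 0.02, 0.18, 0.37, 0.06.
Standardized rate: 0.1100×1.20 + 0.2600×2.86 + 0.0200×7.16 + 0.1800×9.87 + 0.3700×24.33 + 0.0600×38.26 = 14.0931 per 1 000.

14.09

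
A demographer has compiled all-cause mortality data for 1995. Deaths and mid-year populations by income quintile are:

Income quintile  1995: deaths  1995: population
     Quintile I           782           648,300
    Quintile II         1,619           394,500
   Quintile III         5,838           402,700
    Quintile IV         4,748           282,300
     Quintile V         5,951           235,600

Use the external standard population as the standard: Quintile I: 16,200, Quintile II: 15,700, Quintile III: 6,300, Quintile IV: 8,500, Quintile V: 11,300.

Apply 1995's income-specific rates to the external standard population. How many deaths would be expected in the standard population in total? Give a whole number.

Income-specific rates per 100,000 for 1995: 120.62, 410.39, 1449.71, 1681.90, 2525.89.
Expected deaths = Σ (standard pop × income-specific rate ÷ 100,000)
= 16,200×120.62/100,000 + 15,700×410.39/100,000 + 6,300×1449.71/100,000 + 8,500×1681.90/100,000 + 11,300×2525.89/100,000
= 19.54 + 64.43 + 91.33 + 142.96 + 285.43 = 603.69.

604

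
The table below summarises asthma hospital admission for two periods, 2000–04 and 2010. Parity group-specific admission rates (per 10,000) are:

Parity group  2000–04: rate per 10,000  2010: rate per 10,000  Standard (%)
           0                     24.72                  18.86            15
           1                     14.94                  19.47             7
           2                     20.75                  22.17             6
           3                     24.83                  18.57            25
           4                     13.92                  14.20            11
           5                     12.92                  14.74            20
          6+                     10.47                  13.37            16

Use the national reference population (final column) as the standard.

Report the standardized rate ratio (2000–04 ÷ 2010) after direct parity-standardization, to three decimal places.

Standard weights: 0.15, 0.07, 0.06, 0.25, 0.11, 0.20, 0.16.
2000–04: 0.1500×24.72 + 0.0700×14.94 + 0.0600×20.75 + 0.2500×24.83 + 0.1100×13.92 + 0.2000×12.92 + 0.1600×10.47 = 17.9967 per 10,000.
2010: 0.1500×18.86 + 0.0700×19.47 + 0.0600×22.17 + 0.2500×18.57 + 0.1100×14.20 + 0.2000×14.74 + 0.1600×13.37 = 16.8138 per 10,000.
Ratio = 17.9967 ÷ 16.8138 = 1.07035.

1.070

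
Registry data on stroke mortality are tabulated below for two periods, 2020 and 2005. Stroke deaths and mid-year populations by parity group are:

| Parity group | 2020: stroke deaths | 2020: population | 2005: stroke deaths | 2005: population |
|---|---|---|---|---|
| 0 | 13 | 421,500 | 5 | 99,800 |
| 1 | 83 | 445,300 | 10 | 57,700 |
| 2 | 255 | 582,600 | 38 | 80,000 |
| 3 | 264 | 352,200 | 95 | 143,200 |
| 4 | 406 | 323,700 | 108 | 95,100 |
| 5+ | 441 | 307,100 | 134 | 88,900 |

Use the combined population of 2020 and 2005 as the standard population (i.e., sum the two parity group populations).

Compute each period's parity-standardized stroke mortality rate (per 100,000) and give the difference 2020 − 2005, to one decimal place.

1.2

Parity-specific rates per 100,000 for 2020: 3.08, 18.64, 43.77, 74.96, 125.42, 143.60.
For 2005: 5.01, 17.33, 47.50, 66.34, 113.56, 150.73.
Combined standard total = 2,997,100; weights = 0.1739, 0.1678, 0.2211, 0.1653, 0.1397, 0.1321.
2020: 0.1739×3.08 + 0.1678×18.64 + 0.2211×43.77 + 0.1653×74.96 + 0.1397×125.42 + 0.1321×143.60 = 62.2311 per 100,000.
2005: 0.1739×5.01 + 0.1678×17.33 + 0.2211×47.50 + 0.1653×66.34 + 0.1397×113.56 + 0.1321×150.73 = 61.0318 per 100,000.
Difference = 62.2311 − 61.0318 = 1.1993.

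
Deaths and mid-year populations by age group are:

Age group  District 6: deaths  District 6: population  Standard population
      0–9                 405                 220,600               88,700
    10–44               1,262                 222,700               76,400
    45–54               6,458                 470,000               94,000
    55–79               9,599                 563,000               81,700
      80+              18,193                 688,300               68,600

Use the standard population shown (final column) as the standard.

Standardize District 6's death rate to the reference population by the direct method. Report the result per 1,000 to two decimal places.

12.44

Age-specific rates per 1,000 for District 6: 1.836, 5.667, 13.740, 17.050, 26.432.
Standard total = 409,400; weights = 0.2167, 0.1866, 0.2296, 0.1996, 0.1676.
Standardized rate: 0.2167×1.836 + 0.1866×5.667 + 0.2296×13.740 + 0.1996×17.050 + 0.1676×26.432 = 12.4416 per 1,000.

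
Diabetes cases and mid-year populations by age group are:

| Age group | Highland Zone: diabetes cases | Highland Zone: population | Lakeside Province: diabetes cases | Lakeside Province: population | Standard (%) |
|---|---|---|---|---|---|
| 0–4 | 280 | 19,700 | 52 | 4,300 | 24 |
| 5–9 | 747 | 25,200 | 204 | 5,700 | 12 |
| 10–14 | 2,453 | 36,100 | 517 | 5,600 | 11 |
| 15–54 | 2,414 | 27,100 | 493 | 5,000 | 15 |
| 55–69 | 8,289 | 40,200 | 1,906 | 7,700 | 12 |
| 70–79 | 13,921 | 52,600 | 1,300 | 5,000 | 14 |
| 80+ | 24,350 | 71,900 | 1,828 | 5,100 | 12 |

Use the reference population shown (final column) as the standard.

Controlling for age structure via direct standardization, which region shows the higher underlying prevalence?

Age-specific rates per 1,000 for the Highland Zone: 14.213, 29.643, 67.950, 89.077, 206.194, 264.658, 338.665.
For the Lakeside Province: 12.093, 35.789, 92.321, 98.600, 247.532, 260.000, 358.431.
Standard weights: 0.24, 0.12, 0.11, 0.15, 0.12, 0.14, 0.12.
The Highland Zone: 0.2400×14.213 + 0.1200×29.643 + 0.1100×67.950 + 0.1500×89.077 + 0.1200×206.194 + 0.1400×264.658 + 0.1200×338.665 = 130.2396 per 1,000.
The Lakeside Province: 0.2400×12.093 + 0.1200×35.789 + 0.1100×92.321 + 0.1500×98.600 + 0.1200×247.532 + 0.1400×260.000 + 0.1200×358.431 = 141.2581 per 1,000.
The crude rates (192.28 vs 164.06) would put the Highland Zone higher, but that reflects its age composition; once standardized to a common age structure, the Lakeside Province has the higher underlying rate.

Lakeside Province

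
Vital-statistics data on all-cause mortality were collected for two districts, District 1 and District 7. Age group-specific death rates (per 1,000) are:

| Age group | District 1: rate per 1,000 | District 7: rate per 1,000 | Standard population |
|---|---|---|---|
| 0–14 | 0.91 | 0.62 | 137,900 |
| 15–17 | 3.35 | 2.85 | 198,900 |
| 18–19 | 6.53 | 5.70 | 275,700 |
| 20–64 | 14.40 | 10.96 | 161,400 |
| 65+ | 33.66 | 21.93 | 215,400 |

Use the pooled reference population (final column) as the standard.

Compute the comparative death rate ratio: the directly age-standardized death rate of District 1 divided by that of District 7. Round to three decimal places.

Standard total = 989,300; weights = 0.1394, 0.2011, 0.2787, 0.1631, 0.2177.
District 1: 0.1394×0.91 + 0.2011×3.35 + 0.2787×6.53 + 0.1631×14.40 + 0.2177×33.66 = 12.2982 per 1,000.
District 7: 0.1394×0.62 + 0.2011×2.85 + 0.2787×5.70 + 0.1631×10.96 + 0.2177×21.93 = 8.8108 per 1,000.
Ratio = 12.2982 ÷ 8.8108 = 1.39582.

1.396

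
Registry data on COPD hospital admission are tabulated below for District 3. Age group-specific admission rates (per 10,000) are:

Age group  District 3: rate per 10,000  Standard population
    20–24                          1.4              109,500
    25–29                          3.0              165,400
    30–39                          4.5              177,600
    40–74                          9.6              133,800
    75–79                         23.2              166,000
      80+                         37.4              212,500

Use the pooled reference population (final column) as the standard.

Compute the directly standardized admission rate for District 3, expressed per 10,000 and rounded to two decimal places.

15.06

Standard total = 964,800; weights = 0.1135, 0.1714, 0.1841, 0.1387, 0.1721, 0.2203.
Standardized rate: 0.1135×1.4 + 0.1714×3.0 + 0.1841×4.5 + 0.1387×9.6 + 0.1721×23.2 + 0.2203×37.4 = 15.0621 per 10,000.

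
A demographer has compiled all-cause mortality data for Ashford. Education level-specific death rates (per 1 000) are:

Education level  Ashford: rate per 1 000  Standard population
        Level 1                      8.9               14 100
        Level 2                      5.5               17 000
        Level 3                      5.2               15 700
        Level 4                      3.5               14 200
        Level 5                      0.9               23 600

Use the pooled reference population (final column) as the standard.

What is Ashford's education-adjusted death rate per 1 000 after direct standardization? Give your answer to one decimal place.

4.4

Standard total = 84 600; weights = 0.1667, 0.2009, 0.1856, 0.1678, 0.2790.
Standardized rate: 0.1667×8.9 + 0.2009×5.5 + 0.1856×5.2 + 0.1678×3.5 + 0.2790×0.9 = 4.3921 per 1 000.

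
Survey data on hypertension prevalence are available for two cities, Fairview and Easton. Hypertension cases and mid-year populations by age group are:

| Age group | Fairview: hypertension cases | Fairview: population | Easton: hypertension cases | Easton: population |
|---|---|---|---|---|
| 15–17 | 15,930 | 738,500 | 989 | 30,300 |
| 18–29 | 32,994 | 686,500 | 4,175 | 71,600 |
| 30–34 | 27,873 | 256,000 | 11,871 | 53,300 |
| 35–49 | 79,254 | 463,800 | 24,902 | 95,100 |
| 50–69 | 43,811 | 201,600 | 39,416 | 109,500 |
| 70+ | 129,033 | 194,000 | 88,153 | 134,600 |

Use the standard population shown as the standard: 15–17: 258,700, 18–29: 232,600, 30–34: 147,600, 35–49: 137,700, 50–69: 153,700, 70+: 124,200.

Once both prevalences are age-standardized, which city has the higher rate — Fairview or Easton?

Easton

Age-specific rates per 1,000 for Fairview: 21.571, 48.061, 108.879, 170.880, 217.316, 665.119.
For Easton: 32.640, 58.310, 222.720, 261.851, 359.963, 654.926.
Standard total = 1,054,500; weights = 0.2453, 0.2206, 0.1400, 0.1306, 0.1458, 0.1178.
Fairview: 0.2453×21.571 + 0.2206×48.061 + 0.1400×108.879 + 0.1306×170.880 + 0.1458×217.316 + 0.1178×665.119 = 163.4607 per 1,000.
Easton: 0.2453×32.640 + 0.2206×58.310 + 0.1400×222.720 + 0.1306×261.851 + 0.1458×359.963 + 0.1178×654.926 = 215.8421 per 1,000.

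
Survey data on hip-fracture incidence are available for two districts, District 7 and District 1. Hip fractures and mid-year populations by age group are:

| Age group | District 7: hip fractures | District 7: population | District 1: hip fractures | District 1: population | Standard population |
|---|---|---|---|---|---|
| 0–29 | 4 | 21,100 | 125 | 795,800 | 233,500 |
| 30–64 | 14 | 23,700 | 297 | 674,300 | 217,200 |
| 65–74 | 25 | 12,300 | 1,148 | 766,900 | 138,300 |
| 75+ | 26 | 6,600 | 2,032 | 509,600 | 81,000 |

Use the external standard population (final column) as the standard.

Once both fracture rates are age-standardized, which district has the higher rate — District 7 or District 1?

Age-specific rates per 100,000 for District 7: 18.96, 59.07, 203.25, 393.94.
For District 1: 15.71, 44.05, 149.69, 398.74.
Standard total = 670,000; weights = 0.3485, 0.3242, 0.2064, 0.1209.
District 7: 0.3485×18.96 + 0.3242×59.07 + 0.2064×203.25 + 0.1209×393.94 = 115.3370 per 100,000.
District 1: 0.3485×15.71 + 0.3242×44.05 + 0.2064×149.69 + 0.1209×398.74 = 98.8587 per 100,000.
The crude rates (108.32 vs 131.14) would put District 1 higher, but that reflects its age composition; once standardized to a common age structure, District 7 has the higher underlying rate.

District 7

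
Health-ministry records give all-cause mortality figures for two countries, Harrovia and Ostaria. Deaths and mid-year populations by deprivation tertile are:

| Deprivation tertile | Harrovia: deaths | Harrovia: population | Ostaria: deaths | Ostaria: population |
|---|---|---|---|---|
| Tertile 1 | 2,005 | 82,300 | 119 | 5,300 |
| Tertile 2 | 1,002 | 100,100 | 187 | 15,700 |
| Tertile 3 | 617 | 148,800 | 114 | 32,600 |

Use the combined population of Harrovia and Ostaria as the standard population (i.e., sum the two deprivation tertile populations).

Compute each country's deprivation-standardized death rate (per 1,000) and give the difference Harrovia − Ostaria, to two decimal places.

Deprivation-specific rates per 1,000 for Harrovia: 24.362, 10.010, 4.147.
For Ostaria: 22.453, 11.911, 3.497.
Combined standard total = 384,800; weights = 0.2277, 0.3009, 0.4714.
Harrovia: 0.2277×24.362 + 0.3009×10.010 + 0.4714×4.147 = 10.5131 per 1,000.
Ostaria: 0.2277×22.453 + 0.3009×11.911 + 0.4714×3.497 = 10.3443 per 1,000.
Difference = 10.5131 − 10.3443 = 0.1688.

0.17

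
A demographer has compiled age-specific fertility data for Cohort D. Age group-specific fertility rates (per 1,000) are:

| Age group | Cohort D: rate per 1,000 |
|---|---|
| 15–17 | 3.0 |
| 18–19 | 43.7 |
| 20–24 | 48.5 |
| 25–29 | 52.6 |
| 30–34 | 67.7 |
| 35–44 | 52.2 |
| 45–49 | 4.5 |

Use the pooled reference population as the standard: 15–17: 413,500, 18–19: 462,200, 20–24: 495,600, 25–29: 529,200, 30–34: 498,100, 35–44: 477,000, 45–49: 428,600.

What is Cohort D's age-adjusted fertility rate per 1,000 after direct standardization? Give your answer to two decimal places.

40.51

Standard total = 3,304,200; weights = 0.1251, 0.1399, 0.1500, 0.1602, 0.1507, 0.1444, 0.1297.
Standardized rate: 0.1251×3.0 + 0.1399×43.7 + 0.1500×48.5 + 0.1602×52.6 + 0.1507×67.7 + 0.1444×52.2 + 0.1297×4.5 = 40.5123 per 1,000.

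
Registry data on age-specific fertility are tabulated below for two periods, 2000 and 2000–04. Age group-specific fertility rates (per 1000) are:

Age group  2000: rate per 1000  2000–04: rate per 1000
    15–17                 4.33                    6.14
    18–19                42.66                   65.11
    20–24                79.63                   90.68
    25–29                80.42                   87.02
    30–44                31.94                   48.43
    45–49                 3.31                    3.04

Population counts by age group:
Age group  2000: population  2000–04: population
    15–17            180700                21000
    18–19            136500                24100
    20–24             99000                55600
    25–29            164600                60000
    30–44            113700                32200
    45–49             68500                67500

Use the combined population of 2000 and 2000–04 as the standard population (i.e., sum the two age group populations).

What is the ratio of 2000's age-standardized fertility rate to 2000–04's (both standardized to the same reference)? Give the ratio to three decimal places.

Combined standard total = 1023400; weights = 0.1971, 0.1569, 0.1511, 0.2195, 0.1426, 0.1329.
2000: 0.1971×4.33 + 0.1569×42.66 + 0.1511×79.63 + 0.2195×80.42 + 0.1426×31.94 + 0.1329×3.31 = 42.2199 per 1000.
2000–04: 0.1971×6.14 + 0.1569×65.11 + 0.1511×90.68 + 0.2195×87.02 + 0.1426×48.43 + 0.1329×3.04 = 51.5324 per 1000.
Ratio = 42.2199 ÷ 51.5324 = 0.81929.

0.819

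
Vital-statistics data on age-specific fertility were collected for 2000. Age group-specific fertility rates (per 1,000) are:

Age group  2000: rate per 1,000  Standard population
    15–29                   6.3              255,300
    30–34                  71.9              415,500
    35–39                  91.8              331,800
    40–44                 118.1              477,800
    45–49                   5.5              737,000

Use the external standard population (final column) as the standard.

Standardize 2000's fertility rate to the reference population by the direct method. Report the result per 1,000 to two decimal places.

55.21

Standard total = 2,217,400; weights = 0.1151, 0.1874, 0.1496, 0.2155, 0.3324.
Standardized rate: 0.1151×6.3 + 0.1874×71.9 + 0.1496×91.8 + 0.2155×118.1 + 0.3324×5.5 = 55.2105 per 1,000.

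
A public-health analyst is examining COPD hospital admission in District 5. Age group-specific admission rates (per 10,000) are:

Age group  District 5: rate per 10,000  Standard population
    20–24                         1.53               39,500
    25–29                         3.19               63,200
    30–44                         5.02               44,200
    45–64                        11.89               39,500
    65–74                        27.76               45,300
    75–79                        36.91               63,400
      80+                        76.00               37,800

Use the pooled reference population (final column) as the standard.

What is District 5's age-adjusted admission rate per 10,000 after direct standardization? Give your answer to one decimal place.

22.3

Standard total = 332,900; weights = 0.1187, 0.1898, 0.1328, 0.1187, 0.1361, 0.1904, 0.1135.
Standardized rate: 0.1187×1.53 + 0.1898×3.19 + 0.1328×5.02 + 0.1187×11.89 + 0.1361×27.76 + 0.1904×36.91 + 0.1135×76.00 = 22.3010 per 10,000.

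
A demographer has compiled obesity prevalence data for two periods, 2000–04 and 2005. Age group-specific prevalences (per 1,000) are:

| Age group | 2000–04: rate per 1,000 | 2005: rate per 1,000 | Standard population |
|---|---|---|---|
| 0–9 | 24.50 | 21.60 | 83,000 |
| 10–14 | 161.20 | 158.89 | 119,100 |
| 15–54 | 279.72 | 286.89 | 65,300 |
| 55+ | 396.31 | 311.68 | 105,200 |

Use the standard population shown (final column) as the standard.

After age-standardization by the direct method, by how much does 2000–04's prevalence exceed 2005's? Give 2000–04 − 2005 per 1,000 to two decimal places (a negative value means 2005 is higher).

24.02

Standard total = 372,600; weights = 0.2228, 0.3196, 0.1753, 0.2823.
2000–04: 0.2228×24.50 + 0.3196×161.20 + 0.1753×279.72 + 0.2823×396.31 = 217.9011 per 1,000.
2005: 0.2228×21.60 + 0.3196×158.89 + 0.1753×286.89 + 0.2823×311.68 = 193.8788 per 1,000.
Difference = 217.9011 − 193.8788 = 24.0223.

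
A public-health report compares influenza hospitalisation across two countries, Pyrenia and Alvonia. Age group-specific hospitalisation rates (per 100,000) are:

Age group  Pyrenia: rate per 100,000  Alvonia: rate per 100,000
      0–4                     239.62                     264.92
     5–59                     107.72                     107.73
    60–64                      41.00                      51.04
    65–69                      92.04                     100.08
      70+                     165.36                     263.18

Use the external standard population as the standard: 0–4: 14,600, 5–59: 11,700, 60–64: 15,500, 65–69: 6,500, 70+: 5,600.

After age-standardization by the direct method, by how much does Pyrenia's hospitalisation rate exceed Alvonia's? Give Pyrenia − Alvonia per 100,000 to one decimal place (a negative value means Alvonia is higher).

Standard total = 53,900; weights = 0.2709, 0.2171, 0.2876, 0.1206, 0.1039.
Pyrenia: 0.2709×239.62 + 0.2171×107.72 + 0.2876×41.00 + 0.1206×92.04 + 0.1039×165.36 = 128.3590 per 100,000.
Alvonia: 0.2709×264.92 + 0.2171×107.73 + 0.2876×51.04 + 0.1206×100.08 + 0.1039×263.18 = 149.2342 per 100,000.
Difference = 128.3590 − 149.2342 = -20.8751.

-20.9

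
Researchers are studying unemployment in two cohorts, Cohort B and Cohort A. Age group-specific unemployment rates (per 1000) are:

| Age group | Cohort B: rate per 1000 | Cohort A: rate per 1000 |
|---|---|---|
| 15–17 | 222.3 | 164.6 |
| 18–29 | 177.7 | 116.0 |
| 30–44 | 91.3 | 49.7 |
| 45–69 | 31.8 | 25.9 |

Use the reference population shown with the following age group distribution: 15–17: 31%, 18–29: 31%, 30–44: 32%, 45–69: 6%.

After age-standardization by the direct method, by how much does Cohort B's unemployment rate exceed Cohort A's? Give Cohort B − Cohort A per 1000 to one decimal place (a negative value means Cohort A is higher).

Standard weights: 0.31, 0.31, 0.32, 0.06.
Cohort B: 0.3100×222.3 + 0.3100×177.7 + 0.3200×91.3 + 0.0600×31.8 = 155.1240 per 1000.
Cohort A: 0.3100×164.6 + 0.3100×116.0 + 0.3200×49.7 + 0.0600×25.9 = 104.4440 per 1000.
Difference = 155.1240 − 104.4440 = 50.6800.

50.7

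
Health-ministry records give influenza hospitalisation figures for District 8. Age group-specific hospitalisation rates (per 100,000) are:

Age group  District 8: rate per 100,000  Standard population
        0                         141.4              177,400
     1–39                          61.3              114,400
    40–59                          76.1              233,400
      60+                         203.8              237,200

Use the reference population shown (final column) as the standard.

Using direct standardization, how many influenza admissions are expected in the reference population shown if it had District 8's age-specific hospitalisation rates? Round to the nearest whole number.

982

Expected influenza admissions = Σ (standard pop × age-specific rate ÷ 100,000)
= 177,400×141.4/100,000 + 114,400×61.3/100,000 + 233,400×76.1/100,000 + 237,200×203.8/100,000
= 250.84 + 70.13 + 177.62 + 483.41 = 982.00.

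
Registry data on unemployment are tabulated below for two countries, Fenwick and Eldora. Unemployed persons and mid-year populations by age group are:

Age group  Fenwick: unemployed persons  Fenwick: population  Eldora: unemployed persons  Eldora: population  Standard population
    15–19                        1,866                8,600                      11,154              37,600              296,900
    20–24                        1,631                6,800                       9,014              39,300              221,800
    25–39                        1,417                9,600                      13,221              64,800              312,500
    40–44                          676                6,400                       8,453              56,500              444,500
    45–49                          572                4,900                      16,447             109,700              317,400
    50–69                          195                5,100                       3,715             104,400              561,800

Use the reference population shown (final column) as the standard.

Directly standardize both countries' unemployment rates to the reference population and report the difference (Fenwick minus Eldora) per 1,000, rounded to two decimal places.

Age-specific rates per 1,000 for Fenwick: 216.977, 239.853, 147.604, 105.625, 116.735, 38.235.
For Eldora: 296.649, 229.364, 204.028, 149.611, 149.927, 35.584.
Standard total = 2,154,900; weights = 0.1378, 0.1029, 0.1450, 0.2063, 0.1473, 0.2607.
Fenwick: 0.1378×216.977 + 0.1029×239.853 + 0.1450×147.604 + 0.2063×105.625 + 0.1473×116.735 + 0.2607×38.235 = 124.9378 per 1,000.
Eldora: 0.1378×296.649 + 0.1029×229.364 + 0.1450×204.028 + 0.2063×149.611 + 0.1473×149.927 + 0.2607×35.584 = 156.2888 per 1,000.
Difference = 124.9378 − 156.2888 = -31.3509.

-31.35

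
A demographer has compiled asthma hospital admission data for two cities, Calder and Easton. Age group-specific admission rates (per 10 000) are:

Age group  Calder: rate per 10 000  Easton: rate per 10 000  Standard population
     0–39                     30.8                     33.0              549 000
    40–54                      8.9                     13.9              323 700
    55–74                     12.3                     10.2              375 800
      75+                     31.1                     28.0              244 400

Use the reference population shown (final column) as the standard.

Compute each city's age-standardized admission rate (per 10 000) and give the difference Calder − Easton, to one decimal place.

Standard total = 1 492 900; weights = 0.3677, 0.2168, 0.2517, 0.1637.
Calder: 0.3677×30.8 + 0.2168×8.9 + 0.2517×12.3 + 0.1637×31.1 = 21.4437 per 10 000.
Easton: 0.3677×33.0 + 0.2168×13.9 + 0.2517×10.2 + 0.1637×28.0 = 22.3008 per 10 000.
Difference = 21.4437 − 22.3008 = -0.8570.

-0.9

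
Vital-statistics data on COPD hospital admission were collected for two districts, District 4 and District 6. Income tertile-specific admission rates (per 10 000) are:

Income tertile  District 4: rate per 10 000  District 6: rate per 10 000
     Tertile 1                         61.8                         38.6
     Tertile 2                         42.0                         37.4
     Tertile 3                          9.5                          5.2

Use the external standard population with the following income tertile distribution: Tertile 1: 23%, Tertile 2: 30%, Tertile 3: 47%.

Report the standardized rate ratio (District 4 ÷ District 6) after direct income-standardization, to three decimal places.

Standard weights: 0.23, 0.30, 0.47.
District 4: 0.2300×61.8 + 0.3000×42.0 + 0.4700×9.5 = 31.2790 per 10 000.
District 6: 0.2300×38.6 + 0.3000×37.4 + 0.4700×5.2 = 22.5420 per 10 000.
Ratio = 31.2790 ÷ 22.5420 = 1.38759.

1.388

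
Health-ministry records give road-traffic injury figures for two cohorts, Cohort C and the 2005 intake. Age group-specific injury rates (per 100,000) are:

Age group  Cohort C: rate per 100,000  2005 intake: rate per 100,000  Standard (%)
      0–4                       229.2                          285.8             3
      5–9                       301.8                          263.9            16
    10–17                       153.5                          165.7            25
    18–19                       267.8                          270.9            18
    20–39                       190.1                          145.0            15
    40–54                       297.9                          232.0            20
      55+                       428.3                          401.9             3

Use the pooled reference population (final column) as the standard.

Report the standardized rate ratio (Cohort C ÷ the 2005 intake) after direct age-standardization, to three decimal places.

1.097

Standard weights: 0.03, 0.16, 0.25, 0.18, 0.15, 0.20, 0.03.
Cohort C: 0.0300×229.2 + 0.1600×301.8 + 0.2500×153.5 + 0.1800×267.8 + 0.1500×190.1 + 0.2000×297.9 + 0.0300×428.3 = 242.6870 per 100,000.
The 2005 intake: 0.0300×285.8 + 0.1600×263.9 + 0.2500×165.7 + 0.1800×270.9 + 0.1500×145.0 + 0.2000×232.0 + 0.0300×401.9 = 221.1920 per 100,000.
Ratio = 242.6870 ÷ 221.1920 = 1.09718.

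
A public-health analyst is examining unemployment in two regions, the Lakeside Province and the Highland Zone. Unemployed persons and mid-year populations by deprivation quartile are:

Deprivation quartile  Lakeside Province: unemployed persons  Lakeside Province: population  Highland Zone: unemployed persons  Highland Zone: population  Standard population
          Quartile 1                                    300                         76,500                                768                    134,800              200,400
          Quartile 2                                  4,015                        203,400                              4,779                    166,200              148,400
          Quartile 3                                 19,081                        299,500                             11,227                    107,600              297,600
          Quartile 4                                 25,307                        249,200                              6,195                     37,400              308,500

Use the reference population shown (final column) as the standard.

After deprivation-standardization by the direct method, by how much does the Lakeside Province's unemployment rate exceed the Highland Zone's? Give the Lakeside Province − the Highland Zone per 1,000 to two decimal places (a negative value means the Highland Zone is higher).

Deprivation-specific rates per 1,000 for the Lakeside Province: 3.922, 19.739, 63.710, 101.553.
For the Highland Zone: 5.697, 28.755, 104.340, 165.642.
Standard total = 954,900; weights = 0.2099, 0.1554, 0.3117, 0.3231.
The Lakeside Province: 0.2099×3.922 + 0.1554×19.739 + 0.3117×63.710 + 0.3231×101.553 = 56.5549 per 1,000.
The Highland Zone: 0.2099×5.697 + 0.1554×28.755 + 0.3117×104.340 + 0.3231×165.642 = 91.6965 per 1,000.
Difference = 56.5549 − 91.6965 = -35.1416.

-35.14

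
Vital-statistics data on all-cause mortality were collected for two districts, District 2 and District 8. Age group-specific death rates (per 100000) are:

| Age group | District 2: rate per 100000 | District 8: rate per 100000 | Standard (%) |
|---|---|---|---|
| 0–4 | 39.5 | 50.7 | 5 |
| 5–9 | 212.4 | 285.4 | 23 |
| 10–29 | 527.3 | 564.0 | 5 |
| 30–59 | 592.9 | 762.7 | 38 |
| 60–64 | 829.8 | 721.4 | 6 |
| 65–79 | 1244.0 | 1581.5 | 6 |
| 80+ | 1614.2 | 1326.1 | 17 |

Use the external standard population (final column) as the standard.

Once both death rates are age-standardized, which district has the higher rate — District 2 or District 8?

District 8

Standard weights: 0.05, 0.23, 0.05, 0.38, 0.06, 0.06, 0.17.
District 2: 0.0500×39.5 + 0.2300×212.4 + 0.0500×527.3 + 0.3800×592.9 + 0.0600×829.8 + 0.0600×1244.0 + 0.1700×1614.2 = 701.3360 per 100000.
District 8: 0.0500×50.7 + 0.2300×285.4 + 0.0500×564.0 + 0.3800×762.7 + 0.0600×721.4 + 0.0600×1581.5 + 0.1700×1326.1 = 749.8140 per 100000.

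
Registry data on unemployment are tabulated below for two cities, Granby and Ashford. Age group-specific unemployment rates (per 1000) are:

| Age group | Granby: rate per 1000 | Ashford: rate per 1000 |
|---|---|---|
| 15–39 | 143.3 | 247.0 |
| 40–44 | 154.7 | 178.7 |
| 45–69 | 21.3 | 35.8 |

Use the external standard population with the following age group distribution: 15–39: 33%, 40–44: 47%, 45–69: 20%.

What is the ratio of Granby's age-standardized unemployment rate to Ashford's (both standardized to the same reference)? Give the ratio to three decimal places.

Standard weights: 0.33, 0.47, 0.20.
Granby: 0.3300×143.3 + 0.4700×154.7 + 0.2000×21.3 = 124.2580 per 1000.
Ashford: 0.3300×247.0 + 0.4700×178.7 + 0.2000×35.8 = 172.6590 per 1000.
Ratio = 124.2580 ÷ 172.6590 = 0.71967.

0.720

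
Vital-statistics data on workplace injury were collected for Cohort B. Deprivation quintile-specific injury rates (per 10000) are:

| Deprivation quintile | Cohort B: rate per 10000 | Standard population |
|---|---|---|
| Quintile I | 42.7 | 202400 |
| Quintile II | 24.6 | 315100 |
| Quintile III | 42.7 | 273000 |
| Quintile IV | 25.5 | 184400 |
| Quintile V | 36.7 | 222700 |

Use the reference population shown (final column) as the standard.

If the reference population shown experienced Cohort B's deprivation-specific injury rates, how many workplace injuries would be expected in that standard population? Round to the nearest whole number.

Expected workplace injuries = Σ (standard pop × deprivation-specific rate ÷ 10000)
= 202400×42.7/10000 + 315100×24.6/10000 + 273000×42.7/10000 + 184400×25.5/10000 + 222700×36.7/10000
= 864.25 + 775.15 + 1165.71 + 470.22 + 817.31 = 4092.63.

4093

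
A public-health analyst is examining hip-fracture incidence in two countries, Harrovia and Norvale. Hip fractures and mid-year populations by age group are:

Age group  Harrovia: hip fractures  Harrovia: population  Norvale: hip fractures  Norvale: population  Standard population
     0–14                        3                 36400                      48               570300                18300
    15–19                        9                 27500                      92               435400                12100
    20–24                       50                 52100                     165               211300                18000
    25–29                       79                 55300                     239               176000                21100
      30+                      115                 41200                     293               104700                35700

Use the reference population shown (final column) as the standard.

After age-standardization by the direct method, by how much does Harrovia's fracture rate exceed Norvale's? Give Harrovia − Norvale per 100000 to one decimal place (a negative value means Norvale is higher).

Age-specific rates per 100000 for Harrovia: 8.24, 32.73, 95.97, 142.86, 279.13.
For Norvale: 8.42, 21.13, 78.09, 135.80, 279.85.
Standard total = 105200; weights = 0.1740, 0.1150, 0.1711, 0.2006, 0.3394.
Harrovia: 0.1740×8.24 + 0.1150×32.73 + 0.1711×95.97 + 0.2006×142.86 + 0.3394×279.13 = 144.9939 per 100000.
Norvale: 0.1740×8.42 + 0.1150×21.13 + 0.1711×78.09 + 0.2006×135.80 + 0.3394×279.85 = 139.4592 per 100000.
Difference = 144.9939 − 139.4592 = 5.5347.

5.5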